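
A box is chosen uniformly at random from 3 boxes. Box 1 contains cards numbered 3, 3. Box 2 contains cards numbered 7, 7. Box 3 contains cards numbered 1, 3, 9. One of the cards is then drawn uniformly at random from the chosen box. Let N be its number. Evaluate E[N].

43/9

E[N | box 1] = (3+3)/2 = 3.
E[N | box 2] = (7+7)/2 = 7.
E[N | box 3] = (1+3+9)/3 = 13/3.
E[N] = (1/3)·(3) + (1/3)·(7) + (1/3)·(13/3) = 43/9.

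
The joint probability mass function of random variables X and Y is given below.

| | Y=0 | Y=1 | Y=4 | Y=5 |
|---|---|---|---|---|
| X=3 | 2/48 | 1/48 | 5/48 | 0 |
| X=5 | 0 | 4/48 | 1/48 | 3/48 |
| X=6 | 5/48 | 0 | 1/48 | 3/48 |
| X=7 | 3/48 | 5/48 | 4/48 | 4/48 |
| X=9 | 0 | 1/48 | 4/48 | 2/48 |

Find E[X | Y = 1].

P(Y = 1) = 11/48.
Σ X·P over the event = 3·(1/48) + 5·(4/48) + 7·(5/48) + 9·(1/48) = 67/48.
E[X | Y = 1] = (67/48) / (11/48) = 67/11.

67/11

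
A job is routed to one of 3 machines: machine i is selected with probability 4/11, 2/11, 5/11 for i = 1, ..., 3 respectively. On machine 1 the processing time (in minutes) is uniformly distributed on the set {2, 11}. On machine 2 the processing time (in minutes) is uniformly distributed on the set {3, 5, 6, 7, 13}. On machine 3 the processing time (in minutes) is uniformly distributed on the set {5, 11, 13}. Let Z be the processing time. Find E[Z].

E[Z | machine 1] = (2+11)/2 = 13/2.
E[Z | machine 2] = (3+5+6+7+13)/5 = 34/5.
E[Z | machine 3] = (5+11+13)/3 = 29/3.
E[Z] = (4/11)·(13/2) + (2/11)·(34/5) + (5/11)·(29/3) = 1319/165.

1319/165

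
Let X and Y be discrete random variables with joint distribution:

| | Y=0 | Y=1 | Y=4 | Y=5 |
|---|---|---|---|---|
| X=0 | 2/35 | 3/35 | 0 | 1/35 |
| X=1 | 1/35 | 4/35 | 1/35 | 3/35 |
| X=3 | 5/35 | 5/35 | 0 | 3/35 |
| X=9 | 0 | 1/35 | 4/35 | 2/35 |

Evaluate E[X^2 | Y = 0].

23/4

P(Y = 0) = 8/35.
Σ X^2·P over the event = 0·(2/35) + 1·(1/35) + 9·(5/35) = 46/35.
E[X^2 | Y = 0] = (46/35) / (8/35) = 23/4.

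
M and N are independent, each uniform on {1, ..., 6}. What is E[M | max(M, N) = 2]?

5/3

P(max(M, N) = 2) = 1/12.
Summing M·P(x,y) over outcomes with max(M, N) = 2 gives 5/36.
E[M | max(M, N) = 2] = (5/36) / (1/12) = 5/3.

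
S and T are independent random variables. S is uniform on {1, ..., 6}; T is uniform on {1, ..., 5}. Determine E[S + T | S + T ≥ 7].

P(S + T ≥ 7) = 1/2.
Summing (S+T)·P(x,y) over outcomes with S + T ≥ 7 gives 25/6.
E[S + T | S + T ≥ 7] = (25/6) / (1/2) = 25/3.

25/3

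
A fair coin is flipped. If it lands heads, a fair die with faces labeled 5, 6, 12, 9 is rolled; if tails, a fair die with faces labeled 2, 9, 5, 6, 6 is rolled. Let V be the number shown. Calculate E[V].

34/5

E[V | heads] = (5+6+12+9)/4 = 8.
E[V | tails] = (2+9+5+6+6)/5 = 28/5.
E[V] = (1/2)·(8) + (1/2)·(28/5) = 34/5.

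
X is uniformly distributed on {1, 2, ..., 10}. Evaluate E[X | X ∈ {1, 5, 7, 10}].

23/4

P(X ∈ {1, 5, 7, 10}) = 2/5.
Σ over the event: 1·1/10 + 5·1/10 + 7·1/10 + 10·1/10 = 23/10.
E[X | X ∈ {1, 5, 7, 10}] = (23/10) / (2/5) = 23/4.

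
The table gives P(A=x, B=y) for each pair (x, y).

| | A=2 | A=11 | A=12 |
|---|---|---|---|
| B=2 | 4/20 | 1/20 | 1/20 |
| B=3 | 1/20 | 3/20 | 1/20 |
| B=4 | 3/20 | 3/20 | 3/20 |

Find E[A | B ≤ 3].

78/11

P(B ≤ 3) = 11/20.
Σ A·P over the event = 2·(4/20) + 2·(1/20) + 11·(1/20) + 11·(3/20) + 12·(1/20) + 12·(1/20) = 39/10.
E[A | B ≤ 3] = (39/10) / (11/20) = 78/11.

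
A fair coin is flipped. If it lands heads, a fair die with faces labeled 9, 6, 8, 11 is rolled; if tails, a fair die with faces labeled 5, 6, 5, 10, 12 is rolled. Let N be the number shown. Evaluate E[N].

161/20

E[N | heads] = (9+6+8+11)/4 = 17/2.
E[N | tails] = (5+6+5+10+12)/5 = 38/5.
By the law of total expectation,
E[N] = (1/2)·(17/2) + (1/2)·(38/5) = 161/20.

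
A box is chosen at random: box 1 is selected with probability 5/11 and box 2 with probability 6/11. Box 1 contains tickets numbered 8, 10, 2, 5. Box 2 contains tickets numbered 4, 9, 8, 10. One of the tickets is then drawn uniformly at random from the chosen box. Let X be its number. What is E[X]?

311/44

E[X | box 1] = (8+10+2+5)/4 = 25/4.
E[X | box 2] = (4+9+8+10)/4 = 31/4.
By the law of total expectation,
E[X] = (5/11)·(25/4) + (6/11)·(31/4) = 311/44.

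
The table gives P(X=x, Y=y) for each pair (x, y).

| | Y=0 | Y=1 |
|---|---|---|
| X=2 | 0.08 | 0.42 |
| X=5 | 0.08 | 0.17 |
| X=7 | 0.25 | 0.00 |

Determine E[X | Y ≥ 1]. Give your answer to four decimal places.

P(Y ≥ 1) = 0.59.
Σ X·P over the event = 2·(0.42) + 5·(0.17) = 1.69.
E[X | Y ≥ 1] = (1.69) / (0.59) = 2.8644.

2.8644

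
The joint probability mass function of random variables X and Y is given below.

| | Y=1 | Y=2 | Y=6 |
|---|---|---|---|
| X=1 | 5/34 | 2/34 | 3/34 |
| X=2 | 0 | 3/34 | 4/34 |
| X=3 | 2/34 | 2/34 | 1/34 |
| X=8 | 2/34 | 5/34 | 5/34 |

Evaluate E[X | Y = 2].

9/2

P(Y = 2) = 6/17.
Σ X·P over the event = 1·(2/34) + 2·(3/34) + 3·(2/34) + 8·(5/34) = 27/17.
E[X | Y = 2] = (27/17) / (6/17) = 9/2.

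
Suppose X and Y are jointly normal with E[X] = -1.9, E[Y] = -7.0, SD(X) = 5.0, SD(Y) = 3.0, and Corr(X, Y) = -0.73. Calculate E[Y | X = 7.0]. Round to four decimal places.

For a bivariate normal, E[Y | X=x] = μ_Y + ρ·(σ_Y/σ_X)·(x − μ_X).
E[Y | X=7.0] = -7.0 + (-0.73)·(3.0/5.0)·(7.0 − (-1.9)) = -7.0 + (-0.438)·(8.9) = -10.8982.

-10.8982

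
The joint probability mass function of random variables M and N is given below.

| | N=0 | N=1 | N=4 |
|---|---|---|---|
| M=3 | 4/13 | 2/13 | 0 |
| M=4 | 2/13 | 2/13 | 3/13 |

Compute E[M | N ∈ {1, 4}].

26/7

P(N ∈ {1, 4}) = 7/13.
Σ M·P over the event = 3·(2/13) + 4·(2/13) + 4·(3/13) = 2.
E[M | N ∈ {1, 4}] = (2) / (7/13) = 26/7.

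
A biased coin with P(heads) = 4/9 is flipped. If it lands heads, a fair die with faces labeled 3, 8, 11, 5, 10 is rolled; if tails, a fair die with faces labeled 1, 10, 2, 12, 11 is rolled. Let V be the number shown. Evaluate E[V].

E[V | heads] = (3+8+11+5+10)/5 = 37/5.
E[V | tails] = (1+10+2+12+11)/5 = 36/5.
By the law of total expectation,
E[V] = (4/9)·(37/5) + (5/9)·(36/5) = 328/45.

328/45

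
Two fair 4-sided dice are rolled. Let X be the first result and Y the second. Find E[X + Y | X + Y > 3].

P(X + Y > 3) = 13/16.
Summing (X+Y)·P(x,y) over outcomes with X + Y > 3 gives 9/2.
E[X + Y | X + Y > 3] = (9/2) / (13/16) = 72/13.

72/13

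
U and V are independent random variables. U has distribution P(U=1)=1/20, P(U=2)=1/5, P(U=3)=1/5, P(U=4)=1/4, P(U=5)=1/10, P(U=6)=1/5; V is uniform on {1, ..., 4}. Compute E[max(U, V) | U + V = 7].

14/3

P(U + V = 7) = 3/16.
Summing max(U,V)·P(x,y) over outcomes with U + V = 7 gives 7/8.
E[max(U, V) | U + V = 7] = (7/8) / (3/16) = 14/3.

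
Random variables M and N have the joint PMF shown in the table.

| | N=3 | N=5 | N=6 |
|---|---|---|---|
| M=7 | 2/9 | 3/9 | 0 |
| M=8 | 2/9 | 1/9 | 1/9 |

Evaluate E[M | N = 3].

15/2

P(N = 3) = 4/9.
Σ M·P over the event = 7·(2/9) + 8·(2/9) = 10/3.
E[M | N = 3] = (10/3) / (4/9) = 15/2.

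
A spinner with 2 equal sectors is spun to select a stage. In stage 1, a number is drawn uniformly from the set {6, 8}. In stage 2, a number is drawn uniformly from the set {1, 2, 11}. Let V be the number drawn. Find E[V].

35/6

E[V | stage 1] = (6+8)/2 = 7.
E[V | stage 2] = (1+2+11)/3 = 14/3.
By the law of total expectation,
E[V] = (1/2)·(7) + (1/2)·(14/3) = 35/6.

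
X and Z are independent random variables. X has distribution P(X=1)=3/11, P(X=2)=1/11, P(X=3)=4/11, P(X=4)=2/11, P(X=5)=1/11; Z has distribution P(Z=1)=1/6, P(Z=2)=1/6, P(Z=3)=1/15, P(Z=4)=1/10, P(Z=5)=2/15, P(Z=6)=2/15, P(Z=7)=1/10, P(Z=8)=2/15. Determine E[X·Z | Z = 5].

150/11

P(Z = 5) = 2/15.
Summing XZ·P(x,y) over outcomes with Z = 5 gives 20/11.
E[X·Z | Z = 5] = (20/11) / (2/15) = 150/11.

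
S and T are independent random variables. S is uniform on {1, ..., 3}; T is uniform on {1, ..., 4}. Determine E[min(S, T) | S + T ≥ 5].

Outcomes with S + T ≥ 5: (1,4), (2,3), (2,4), (3,2), (3,3), (3,4), each with probability 1/12.
E[min(S, T) | S + T ≥ 5] = (1 + 2 + 2 + 2 + 3 + 3) / 6 = 13/6.

13/6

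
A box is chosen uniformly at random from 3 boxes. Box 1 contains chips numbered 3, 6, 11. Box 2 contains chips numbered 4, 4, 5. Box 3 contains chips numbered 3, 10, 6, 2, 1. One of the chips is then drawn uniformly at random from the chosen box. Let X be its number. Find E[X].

E[X | box 1] = (3+6+11)/3 = 20/3.
E[X | box 2] = (4+4+5)/3 = 13/3.
E[X | box 3] = (3+10+6+2+1)/5 = 22/5.
By the law of total expectation,
E[X] = (1/3)·(20/3) + (1/3)·(13/3) + (1/3)·(22/5) = 77/15.

77/15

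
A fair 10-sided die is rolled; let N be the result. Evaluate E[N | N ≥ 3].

Given N ≥ 3, N is equally likely to be any of {3, 4, 5, 6, 7, 8, 9, 10}.
E[N | N ≥ 3] = (3 + 4 + 5 + 6 + 7 + 8 + 9 + 10) / 8 = 13/2.

13/2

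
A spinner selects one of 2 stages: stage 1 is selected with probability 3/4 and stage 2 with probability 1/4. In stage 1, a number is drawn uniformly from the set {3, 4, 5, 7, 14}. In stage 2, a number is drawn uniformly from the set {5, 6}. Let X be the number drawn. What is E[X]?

E[X | stage 1] = (3+4+5+7+14)/5 = 33/5.
E[X | stage 2] = (5+6)/2 = 11/2.
E[X] = (3/4)·(33/5) + (1/4)·(11/2) = 253/40.

253/40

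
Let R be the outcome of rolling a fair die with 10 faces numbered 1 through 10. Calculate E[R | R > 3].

7

Given R > 3, R is equally likely to be any of {4, 5, 6, 7, 8, 9, 10}.
E[R | R > 3] = (4 + 5 + 6 + 7 + 8 + 9 + 10) / 7 = 7.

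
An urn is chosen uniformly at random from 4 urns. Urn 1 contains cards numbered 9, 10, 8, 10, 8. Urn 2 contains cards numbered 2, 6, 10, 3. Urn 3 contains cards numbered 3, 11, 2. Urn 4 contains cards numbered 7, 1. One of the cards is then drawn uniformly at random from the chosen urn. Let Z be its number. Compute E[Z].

E[Z | urn 1] = (9+10+8+10+8)/5 = 9.
E[Z | urn 2] = (2+6+10+3)/4 = 21/4.
E[Z | urn 3] = (3+11+2)/3 = 16/3.
E[Z | urn 4] = (7+1)/2 = 4.
E[Z] = (1/4)·(9) + (1/4)·(21/4) + (1/4)·(16/3) + (1/4)·(4) = 283/48.

283/48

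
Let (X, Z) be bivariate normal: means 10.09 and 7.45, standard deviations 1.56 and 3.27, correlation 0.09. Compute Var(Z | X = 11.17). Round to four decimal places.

10.6063

For a bivariate normal, Var(Z | X=x) = σ_Z²(1 − ρ²).
Var(Z | X=11.17) = (3.27)²·(1 − (0.09)²) = 10.6929·0.9919 = 10.6063.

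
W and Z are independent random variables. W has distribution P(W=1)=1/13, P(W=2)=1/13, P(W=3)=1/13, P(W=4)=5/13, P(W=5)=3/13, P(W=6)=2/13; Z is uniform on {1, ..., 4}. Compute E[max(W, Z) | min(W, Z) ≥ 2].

P(min(W, Z) ≥ 2) = 9/13.
Summing max(W,Z)·P(x,y) over outcomes with min(W, Z) ≥ 2 gives 40/13.
E[max(W, Z) | min(W, Z) ≥ 2] = (40/13) / (9/13) = 40/9.

40/9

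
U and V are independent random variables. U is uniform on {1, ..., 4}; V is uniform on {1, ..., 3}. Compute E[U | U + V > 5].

Outcomes with U + V > 5: (3,3), (4,2), (4,3), each with probability 1/12.
E[U | U + V > 5] = (3 + 4 + 4) / 3 = 11/3.

11/3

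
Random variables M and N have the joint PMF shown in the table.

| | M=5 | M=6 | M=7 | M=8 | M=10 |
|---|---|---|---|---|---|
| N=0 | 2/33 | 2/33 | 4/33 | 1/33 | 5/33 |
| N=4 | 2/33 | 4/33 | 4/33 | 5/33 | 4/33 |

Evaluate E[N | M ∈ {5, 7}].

P(M ∈ {5, 7}) = 4/11.
Σ N·P over the event = 0·(2/33) + 4·(2/33) + 0·(4/33) + 4·(4/33) = 8/11.
E[N | M ∈ {5, 7}] = (8/11) / (4/11) = 2.

2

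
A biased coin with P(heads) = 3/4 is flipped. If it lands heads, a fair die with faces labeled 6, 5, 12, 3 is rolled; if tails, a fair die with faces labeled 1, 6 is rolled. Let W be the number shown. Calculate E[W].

E[W | heads] = (6+5+12+3)/4 = 13/2.
E[W | tails] = (1+6)/2 = 7/2.
E[W] = (3/4)·(13/2) + (1/4)·(7/2) = 23/4.

23/4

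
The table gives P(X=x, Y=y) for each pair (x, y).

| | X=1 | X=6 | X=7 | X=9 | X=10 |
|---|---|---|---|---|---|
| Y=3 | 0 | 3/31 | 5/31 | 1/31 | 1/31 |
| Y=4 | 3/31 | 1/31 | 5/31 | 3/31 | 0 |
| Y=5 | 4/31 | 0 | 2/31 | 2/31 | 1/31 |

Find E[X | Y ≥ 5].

46/9

P(Y ≥ 5) = 9/31.
Σ X·P over the event = 1·(4/31) + 7·(2/31) + 9·(2/31) + 10·(1/31) = 46/31.
E[X | Y ≥ 5] = (46/31) / (9/31) = 46/9.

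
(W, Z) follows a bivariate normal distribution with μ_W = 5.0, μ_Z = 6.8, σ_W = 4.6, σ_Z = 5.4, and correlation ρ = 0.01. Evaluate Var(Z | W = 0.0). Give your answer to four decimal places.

29.1571

The conditional variance in a bivariate normal is σ_Z²(1 − ρ²), independent of x.
Var(Z | W=0.0) = (5.4)²·(1 − (0.01)²) = 29.16·0.9999 = 29.1571.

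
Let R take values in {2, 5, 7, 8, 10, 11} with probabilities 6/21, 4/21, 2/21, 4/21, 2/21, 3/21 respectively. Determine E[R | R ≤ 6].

P(R ≤ 6) = 10/21.
Σ over the event: 2·2/7 + 5·4/21 = 32/21.
E[R | R ≤ 6] = (32/21) / (10/21) = 16/5.

16/5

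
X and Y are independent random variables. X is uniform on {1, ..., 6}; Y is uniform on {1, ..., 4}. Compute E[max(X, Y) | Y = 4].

9/2

P(Y = 4) = 1/4.
Summing max(X,Y)·P(x,y) over outcomes with Y = 4 gives 9/8.
E[max(X, Y) | Y = 4] = (9/8) / (1/4) = 9/2.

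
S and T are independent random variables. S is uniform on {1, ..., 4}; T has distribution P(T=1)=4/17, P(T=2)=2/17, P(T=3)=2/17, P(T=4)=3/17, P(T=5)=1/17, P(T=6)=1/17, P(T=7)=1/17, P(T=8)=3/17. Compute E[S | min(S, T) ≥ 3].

P(min(S, T) ≥ 3) = 11/34.
Summing S·P(x,y) over outcomes with min(S, T) ≥ 3 gives 77/68.
E[S | min(S, T) ≥ 3] = (77/68) / (11/34) = 7/2.

7/2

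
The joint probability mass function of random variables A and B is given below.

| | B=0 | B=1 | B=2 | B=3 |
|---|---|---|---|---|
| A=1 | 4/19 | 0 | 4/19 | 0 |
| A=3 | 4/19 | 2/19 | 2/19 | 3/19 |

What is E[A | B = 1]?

3

P(B = 1) = 2/19.
Σ A·P over the event = 3·(2/19) = 6/19.
E[A | B = 1] = (6/19) / (2/19) = 3.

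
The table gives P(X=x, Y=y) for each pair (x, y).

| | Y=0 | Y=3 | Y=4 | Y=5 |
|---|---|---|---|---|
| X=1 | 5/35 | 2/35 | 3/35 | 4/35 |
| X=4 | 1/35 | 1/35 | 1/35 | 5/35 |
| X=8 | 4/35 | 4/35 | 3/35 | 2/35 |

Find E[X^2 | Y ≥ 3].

P(Y ≥ 3) = 5/7.
Summing X^2·P(X=x,Y=y) over the conditioning event gives 697/35.
E[X^2 | Y ≥ 3] = (697/35) / (5/7) = 697/25.

697/25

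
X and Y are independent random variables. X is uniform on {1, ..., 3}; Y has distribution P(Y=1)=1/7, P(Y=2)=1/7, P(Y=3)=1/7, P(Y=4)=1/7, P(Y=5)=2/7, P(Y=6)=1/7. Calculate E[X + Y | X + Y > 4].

P(X + Y > 4) = 5/7.
Summing (X+Y)·P(x,y) over outcomes with X + Y > 4 gives 100/21.
E[X + Y | X + Y > 4] = (100/21) / (5/7) = 20/3.

20/3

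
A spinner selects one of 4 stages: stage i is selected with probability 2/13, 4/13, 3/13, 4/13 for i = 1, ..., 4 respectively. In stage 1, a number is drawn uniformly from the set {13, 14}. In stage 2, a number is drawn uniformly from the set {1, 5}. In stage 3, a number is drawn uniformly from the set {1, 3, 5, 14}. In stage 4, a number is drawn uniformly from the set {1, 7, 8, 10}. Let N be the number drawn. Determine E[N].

E[N | stage 1] = (13+14)/2 = 27/2.
E[N | stage 2] = (1+5)/2 = 3.
E[N | stage 3] = (1+3+5+14)/4 = 23/4.
E[N | stage 4] = (1+7+8+10)/4 = 13/2.
E[N] = (2/13)·(27/2) + (4/13)·(3) + (3/13)·(23/4) + (4/13)·(13/2) = 329/52.

329/52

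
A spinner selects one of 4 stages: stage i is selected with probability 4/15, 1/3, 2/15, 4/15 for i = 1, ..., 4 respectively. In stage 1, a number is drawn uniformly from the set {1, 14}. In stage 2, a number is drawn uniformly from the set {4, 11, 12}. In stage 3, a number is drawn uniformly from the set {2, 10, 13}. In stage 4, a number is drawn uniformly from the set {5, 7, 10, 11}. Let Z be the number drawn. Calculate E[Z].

E[Z | stage 1] = (1+14)/2 = 15/2.
E[Z | stage 2] = (4+11+12)/3 = 9.
E[Z | stage 3] = (2+10+13)/3 = 25/3.
E[Z | stage 4] = (5+7+10+11)/4 = 33/4.
By the law of total expectation,
E[Z] = (4/15)·(15/2) + (1/3)·(9) + (2/15)·(25/3) + (4/15)·(33/4) = 374/45.

374/45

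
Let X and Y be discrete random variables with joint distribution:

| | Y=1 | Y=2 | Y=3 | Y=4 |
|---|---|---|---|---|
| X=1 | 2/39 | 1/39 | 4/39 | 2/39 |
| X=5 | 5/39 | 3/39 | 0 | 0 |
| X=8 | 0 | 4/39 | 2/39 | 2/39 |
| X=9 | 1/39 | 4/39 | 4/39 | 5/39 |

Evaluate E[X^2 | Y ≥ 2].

P(Y ≥ 2) = 31/39.
Summing X^2·P(X=x,Y=y) over the conditioning event gives 549/13.
E[X^2 | Y ≥ 2] = (549/13) / (31/39) = 1647/31.

1647/31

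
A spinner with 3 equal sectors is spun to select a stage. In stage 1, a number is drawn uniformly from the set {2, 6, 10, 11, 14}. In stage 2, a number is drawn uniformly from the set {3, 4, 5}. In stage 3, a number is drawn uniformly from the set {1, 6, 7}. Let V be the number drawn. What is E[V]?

259/45

E[V | stage 1] = (2+6+10+11+14)/5 = 43/5.
E[V | stage 2] = (3+4+5)/3 = 4.
E[V | stage 3] = (1+6+7)/3 = 14/3.
E[V] = (1/3)·(43/5) + (1/3)·(4) + (1/3)·(14/3) = 259/45.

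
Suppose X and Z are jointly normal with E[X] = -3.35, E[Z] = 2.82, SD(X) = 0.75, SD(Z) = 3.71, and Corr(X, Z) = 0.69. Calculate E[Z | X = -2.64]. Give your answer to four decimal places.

For a bivariate normal, E[Z | X=x] = μ_Z + ρ·(σ_Z/σ_X)·(x − μ_X).
E[Z | X=-2.64] = 2.82 + (0.69)·(3.71/0.75)·(-2.64 − (-3.35)) = 2.82 + (3.4132)·(0.71) = 5.2434.

5.2434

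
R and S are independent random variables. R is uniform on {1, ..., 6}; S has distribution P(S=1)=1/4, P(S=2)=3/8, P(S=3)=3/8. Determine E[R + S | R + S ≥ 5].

P(R + S ≥ 5) = 11/16.
Summing (R+S)·P(x,y) over outcomes with R + S ≥ 5 gives 73/16.
E[R + S | R + S ≥ 5] = (73/16) / (11/16) = 73/11.

73/11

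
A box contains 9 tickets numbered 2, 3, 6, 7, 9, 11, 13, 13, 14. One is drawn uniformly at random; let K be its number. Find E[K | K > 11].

P(K > 11) = 1/3.
Σ over the event: 13·2/9 + 14·1/9 = 40/9.
E[K | K > 11] = (40/9) / (1/3) = 40/3.

40/3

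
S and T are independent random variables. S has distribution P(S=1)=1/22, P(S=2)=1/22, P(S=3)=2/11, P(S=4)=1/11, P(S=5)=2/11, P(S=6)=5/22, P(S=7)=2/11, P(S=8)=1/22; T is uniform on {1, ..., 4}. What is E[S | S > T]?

P(S > T) = 71/88.
Summing S·P(x,y) over outcomes with S > T gives 197/44.
E[S | S > T] = (197/44) / (71/88) = 394/71.

394/71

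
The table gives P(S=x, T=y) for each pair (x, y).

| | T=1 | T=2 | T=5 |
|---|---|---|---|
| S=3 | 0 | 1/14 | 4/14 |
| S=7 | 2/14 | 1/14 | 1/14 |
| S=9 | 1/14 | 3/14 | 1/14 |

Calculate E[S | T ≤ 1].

23/3

P(T ≤ 1) = 3/14.
Σ S·P over the event = 7·(2/14) + 9·(1/14) = 23/14.
E[S | T ≤ 1] = (23/14) / (3/14) = 23/3.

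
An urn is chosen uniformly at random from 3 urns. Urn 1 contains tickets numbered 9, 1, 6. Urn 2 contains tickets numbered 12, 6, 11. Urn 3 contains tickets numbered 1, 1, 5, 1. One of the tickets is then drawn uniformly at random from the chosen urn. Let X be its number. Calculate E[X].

E[X | urn 1] = (9+1+6)/3 = 16/3.
E[X | urn 2] = (12+6+11)/3 = 29/3.
E[X | urn 3] = (1+1+5+1)/4 = 2.
E[X] = (1/3)·(16/3) + (1/3)·(29/3) + (1/3)·(2) = 17/3.

17/3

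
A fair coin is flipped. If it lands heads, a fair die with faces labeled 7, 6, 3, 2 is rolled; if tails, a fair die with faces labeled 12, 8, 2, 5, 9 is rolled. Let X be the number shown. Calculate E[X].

117/20

E[X | heads] = (7+6+3+2)/4 = 9/2.
E[X | tails] = (12+8+2+5+9)/5 = 36/5.
E[X] = (1/2)·(9/2) + (1/2)·(36/5) = 117/20.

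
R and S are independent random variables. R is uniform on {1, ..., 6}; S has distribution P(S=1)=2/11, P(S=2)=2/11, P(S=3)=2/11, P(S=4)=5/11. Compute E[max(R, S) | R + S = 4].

P(R + S = 4) = 1/11.
Summing max(R,S)·P(x,y) over outcomes with R + S = 4 gives 8/33.
E[max(R, S) | R + S = 4] = (8/33) / (1/11) = 8/3.

8/3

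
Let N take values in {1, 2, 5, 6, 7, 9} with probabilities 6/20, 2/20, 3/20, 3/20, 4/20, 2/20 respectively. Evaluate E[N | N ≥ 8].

9

P(N ≥ 8) = 1/10.
Σ over the event: 9·1/10 = 9/10.
E[N | N ≥ 8] = (9/10) / (1/10) = 9.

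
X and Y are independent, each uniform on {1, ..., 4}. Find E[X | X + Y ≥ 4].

36/13

P(X + Y ≥ 4) = 13/16.
Summing X·P(x,y) over outcomes with X + Y ≥ 4 gives 9/4.
E[X | X + Y ≥ 4] = (9/4) / (13/16) = 36/13.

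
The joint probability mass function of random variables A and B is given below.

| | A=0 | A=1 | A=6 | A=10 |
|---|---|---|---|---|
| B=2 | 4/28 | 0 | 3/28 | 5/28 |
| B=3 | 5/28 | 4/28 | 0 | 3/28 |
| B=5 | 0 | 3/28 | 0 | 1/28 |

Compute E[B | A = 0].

P(A = 0) = 9/28.
Summing B·P(A=x,B=y) over the conditioning event gives 23/28.
E[B | A = 0] = (23/28) / (9/28) = 23/9.

23/9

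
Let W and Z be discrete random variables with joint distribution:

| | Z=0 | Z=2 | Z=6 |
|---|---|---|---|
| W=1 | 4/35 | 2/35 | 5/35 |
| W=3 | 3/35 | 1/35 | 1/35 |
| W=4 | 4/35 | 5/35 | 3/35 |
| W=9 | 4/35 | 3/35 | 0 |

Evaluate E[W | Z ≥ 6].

20/9

P(Z ≥ 6) = 9/35.
Σ W·P over the event = 1·(5/35) + 3·(1/35) + 4·(3/35) = 4/7.
E[W | Z ≥ 6] = (4/7) / (9/35) = 20/9.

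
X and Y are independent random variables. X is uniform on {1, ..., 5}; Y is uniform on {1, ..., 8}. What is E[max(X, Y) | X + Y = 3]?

Outcomes with X + Y = 3: (1,2), (2,1), each with probability 1/40.
E[max(X, Y) | X + Y = 3] = (2 + 2) / 2 = 2.

2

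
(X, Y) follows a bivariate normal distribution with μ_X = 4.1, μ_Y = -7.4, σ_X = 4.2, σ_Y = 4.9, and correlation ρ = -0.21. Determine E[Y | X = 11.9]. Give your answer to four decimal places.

The regression of Y on X has slope ρ·σ_Y/σ_X and passes through (μ_X, μ_Y).
E[Y | X=11.9] = -7.4 + (-0.21)·(4.9/4.2)·(11.9 − (4.1)) = -7.4 + (-0.245)·(7.8) = -9.3110.

-9.3110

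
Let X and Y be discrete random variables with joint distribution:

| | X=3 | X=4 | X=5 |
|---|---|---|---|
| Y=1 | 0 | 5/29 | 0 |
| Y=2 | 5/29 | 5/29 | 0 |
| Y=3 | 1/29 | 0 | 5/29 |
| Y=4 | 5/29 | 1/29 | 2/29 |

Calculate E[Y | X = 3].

P(X = 3) = 11/29.
Σ Y·P over the event = 2·(5/29) + 3·(1/29) + 4·(5/29) = 33/29.
E[Y | X = 3] = (33/29) / (11/29) = 3.

3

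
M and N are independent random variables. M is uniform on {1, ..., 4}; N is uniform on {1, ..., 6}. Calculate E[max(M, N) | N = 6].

6

Outcomes with N = 6: (1,6), (2,6), (3,6), (4,6), each with probability 1/24.
E[max(M, N) | N = 6] = (6 + 6 + 6 + 6) / 4 = 6.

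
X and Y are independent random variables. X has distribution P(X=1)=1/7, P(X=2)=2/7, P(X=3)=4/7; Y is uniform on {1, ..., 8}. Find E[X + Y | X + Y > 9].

P(X + Y > 9) = 5/28.
Summing (X+Y)·P(x,y) over outcomes with X + Y > 9 gives 13/7.
E[X + Y | X + Y > 9] = (13/7) / (5/28) = 52/5.

52/5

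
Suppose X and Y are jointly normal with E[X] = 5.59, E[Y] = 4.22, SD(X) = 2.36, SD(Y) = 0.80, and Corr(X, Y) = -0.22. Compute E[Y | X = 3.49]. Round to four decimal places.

4.3766

E[Y | X=x] = μ_Y + ρ(σ_Y/σ_X)(x − μ_X) for jointly normal variables.
E[Y | X=3.49] = 4.22 + (-0.22)·(0.80/2.36)·(3.49 − (5.59)) = 4.22 + (-0.074576)·(-2.1) = 4.3766.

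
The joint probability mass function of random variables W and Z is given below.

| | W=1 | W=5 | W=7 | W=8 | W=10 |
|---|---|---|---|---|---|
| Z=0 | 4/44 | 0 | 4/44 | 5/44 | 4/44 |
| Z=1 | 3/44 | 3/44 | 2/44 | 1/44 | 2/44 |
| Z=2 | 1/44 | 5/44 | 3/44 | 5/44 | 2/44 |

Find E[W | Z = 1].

60/11

P(Z = 1) = 1/4.
Σ W·P over the event = 1·(3/44) + 5·(3/44) + 7·(2/44) + 8·(1/44) + 10·(2/44) = 15/11.
E[W | Z = 1] = (15/11) / (1/4) = 60/11.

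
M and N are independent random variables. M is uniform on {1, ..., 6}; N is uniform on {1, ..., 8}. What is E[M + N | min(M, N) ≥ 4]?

11

P(min(M, N) ≥ 4) = 5/16.
Summing (M+N)·P(x,y) over outcomes with min(M, N) ≥ 4 gives 55/16.
E[M + N | min(M, N) ≥ 4] = (55/16) / (5/16) = 11.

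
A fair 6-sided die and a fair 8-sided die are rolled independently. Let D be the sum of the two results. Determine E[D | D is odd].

8

P(D is odd) = 1/2.
Σ over the event: 3·1/24 + 5·1/12 + 7·1/8 + 9·1/8 + 11·1/12 + 13·1/24 = 4.
E[D | D is odd] = (4) / (1/2) = 8.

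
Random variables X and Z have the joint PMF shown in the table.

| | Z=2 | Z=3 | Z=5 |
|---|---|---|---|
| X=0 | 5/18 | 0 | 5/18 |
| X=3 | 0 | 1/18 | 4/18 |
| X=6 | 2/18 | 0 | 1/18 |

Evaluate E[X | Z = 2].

P(Z = 2) = 7/18.
Σ X·P over the event = 0·(5/18) + 6·(2/18) = 2/3.
E[X | Z = 2] = (2/3) / (7/18) = 12/7.

12/7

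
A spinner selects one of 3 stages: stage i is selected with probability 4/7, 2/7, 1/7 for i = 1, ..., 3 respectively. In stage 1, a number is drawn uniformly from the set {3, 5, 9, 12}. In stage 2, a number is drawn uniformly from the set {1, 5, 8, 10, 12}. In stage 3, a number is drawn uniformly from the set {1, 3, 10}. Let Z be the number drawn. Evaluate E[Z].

E[Z | stage 1] = (3+5+9+12)/4 = 29/4.
E[Z | stage 2] = (1+5+8+10+12)/5 = 36/5.
E[Z | stage 3] = (1+3+10)/3 = 14/3.
By the law of total expectation,
E[Z] = (4/7)·(29/4) + (2/7)·(36/5) + (1/7)·(14/3) = 103/15.

103/15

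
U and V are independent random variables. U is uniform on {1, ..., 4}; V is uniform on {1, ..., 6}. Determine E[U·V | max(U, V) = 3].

Outcomes with max(U, V) = 3: (1,3), (2,3), (3,1), (3,2), (3,3), each with probability 1/24.
E[U·V | max(U, V) = 3] = (3 + 6 + 3 + 6 + 9) / 5 = 27/5.

27/5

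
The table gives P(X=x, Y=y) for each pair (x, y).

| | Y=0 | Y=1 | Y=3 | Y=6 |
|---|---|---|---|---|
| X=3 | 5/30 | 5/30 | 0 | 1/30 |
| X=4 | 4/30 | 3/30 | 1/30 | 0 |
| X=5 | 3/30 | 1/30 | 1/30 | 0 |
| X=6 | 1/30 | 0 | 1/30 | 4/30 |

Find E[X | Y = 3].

5

P(Y = 3) = 1/10.
Summing X·P(X=x,Y=y) over the conditioning event gives 1/2.
E[X | Y = 3] = (1/2) / (1/10) = 5.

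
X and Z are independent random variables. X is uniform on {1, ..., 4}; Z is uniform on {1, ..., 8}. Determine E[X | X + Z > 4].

35/13

P(X + Z > 4) = 13/16.
Summing X·P(x,y) over outcomes with X + Z > 4 gives 35/16.
E[X | X + Z > 4] = (35/16) / (13/16) = 35/13.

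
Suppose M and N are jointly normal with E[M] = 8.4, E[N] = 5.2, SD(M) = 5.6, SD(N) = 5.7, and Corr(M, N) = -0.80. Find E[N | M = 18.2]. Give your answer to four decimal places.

For a bivariate normal, E[N | M=x] = μ_N + ρ·(σ_N/σ_M)·(x − μ_M).
E[N | M=18.2] = 5.2 + (-0.80)·(5.7/5.6)·(18.2 − (8.4)) = 5.2 + (-0.81429)·(9.8) = -2.7800.

-2.7800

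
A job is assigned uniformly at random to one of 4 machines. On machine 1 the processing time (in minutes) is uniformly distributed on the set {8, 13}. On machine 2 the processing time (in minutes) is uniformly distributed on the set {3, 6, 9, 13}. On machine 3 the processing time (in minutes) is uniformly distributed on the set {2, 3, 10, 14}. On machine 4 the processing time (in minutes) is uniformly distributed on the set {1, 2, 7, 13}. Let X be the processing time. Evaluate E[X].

E[X | machine 1] = (8+13)/2 = 21/2.
E[X | machine 2] = (3+6+9+13)/4 = 31/4.
E[X | machine 3] = (2+3+10+14)/4 = 29/4.
E[X | machine 4] = (1+2+7+13)/4 = 23/4.
E[X] = (1/4)·(21/2) + (1/4)·(31/4) + (1/4)·(29/4) + (1/4)·(23/4) = 125/16.

125/16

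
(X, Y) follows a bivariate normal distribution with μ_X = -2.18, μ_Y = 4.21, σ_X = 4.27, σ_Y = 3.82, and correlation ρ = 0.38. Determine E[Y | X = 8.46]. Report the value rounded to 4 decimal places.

E[Y | X=x] = μ_Y + ρ(σ_Y/σ_X)(x − μ_X) for jointly normal variables.
E[Y | X=8.46] = 4.21 + (0.38)·(3.82/4.27)·(8.46 − (-2.18)) = 4.21 + (0.33995)·(10.64) = 7.8271.

7.8271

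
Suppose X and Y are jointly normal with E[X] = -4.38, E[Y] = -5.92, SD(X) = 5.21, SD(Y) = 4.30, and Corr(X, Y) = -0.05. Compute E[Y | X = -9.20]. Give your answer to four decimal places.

-5.7211

For a bivariate normal, E[Y | X=x] = μ_Y + ρ·(σ_Y/σ_X)·(x − μ_X).
E[Y | X=-9.20] = -5.92 + (-0.05)·(4.30/5.21)·(-9.20 − (-4.38)) = -5.92 + (-0.041267)·(-4.82) = -5.7211.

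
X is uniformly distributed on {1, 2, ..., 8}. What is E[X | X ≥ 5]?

13/2

Given X ≥ 5, X is equally likely to be any of {5, 6, 7, 8}.
E[X | X ≥ 5] = (5 + 6 + 7 + 8) / 4 = 13/2.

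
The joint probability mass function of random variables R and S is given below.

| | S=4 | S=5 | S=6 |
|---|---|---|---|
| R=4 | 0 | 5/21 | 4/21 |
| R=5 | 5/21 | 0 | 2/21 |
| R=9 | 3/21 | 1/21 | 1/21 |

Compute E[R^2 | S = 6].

195/7

P(S = 6) = 1/3.
Σ R^2·P over the event = 16·(4/21) + 25·(2/21) + 81·(1/21) = 65/7.
E[R^2 | S = 6] = (65/7) / (1/3) = 195/7.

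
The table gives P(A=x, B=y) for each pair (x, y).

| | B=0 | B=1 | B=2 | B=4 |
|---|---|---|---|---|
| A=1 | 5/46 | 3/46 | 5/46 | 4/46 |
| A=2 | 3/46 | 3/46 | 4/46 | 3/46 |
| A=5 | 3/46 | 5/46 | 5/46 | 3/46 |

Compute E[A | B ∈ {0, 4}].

17/7

P(B ∈ {0, 4}) = 21/46.
Σ A·P over the event = 1·(5/46) + 1·(4/46) + 2·(3/46) + 2·(3/46) + 5·(3/46) + 5·(3/46) = 51/46.
E[A | B ∈ {0, 4}] = (51/46) / (21/46) = 17/7.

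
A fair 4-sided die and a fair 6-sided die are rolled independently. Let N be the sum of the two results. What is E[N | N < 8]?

46/9

P(N < 8) = 3/4.
Σ over the event: 2·1/24 + 3·1/12 + 4·1/8 + 5·1/6 + 6·1/6 + 7·1/6 = 23/6.
E[N | N < 8] = (23/6) / (3/4) = 46/9.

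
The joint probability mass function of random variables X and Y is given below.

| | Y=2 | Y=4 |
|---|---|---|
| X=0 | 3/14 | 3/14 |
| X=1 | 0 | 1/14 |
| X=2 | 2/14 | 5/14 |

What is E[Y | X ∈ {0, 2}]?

42/13

P(X ∈ {0, 2}) = 13/14.
Σ Y·P over the event = 2·(3/14) + 4·(3/14) + 2·(2/14) + 4·(5/14) = 3.
E[Y | X ∈ {0, 2}] = (3) / (13/14) = 42/13.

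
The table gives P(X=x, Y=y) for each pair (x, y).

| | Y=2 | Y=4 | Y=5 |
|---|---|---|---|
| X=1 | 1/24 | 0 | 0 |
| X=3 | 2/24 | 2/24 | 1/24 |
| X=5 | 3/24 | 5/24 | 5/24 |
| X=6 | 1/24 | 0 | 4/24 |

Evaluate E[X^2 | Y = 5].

P(Y = 5) = 5/12.
Σ X^2·P over the event = 9·(1/24) + 25·(5/24) + 36·(4/24) = 139/12.
E[X^2 | Y = 5] = (139/12) / (5/12) = 139/5.

139/5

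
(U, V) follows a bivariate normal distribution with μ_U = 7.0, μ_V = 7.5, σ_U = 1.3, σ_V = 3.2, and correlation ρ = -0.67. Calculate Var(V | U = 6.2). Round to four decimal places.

5.6433

The conditional variance in a bivariate normal is σ_V²(1 − ρ²), independent of x.
Var(V | U=6.2) = (3.2)²·(1 − (-0.67)²) = 10.24·0.5511 = 5.6433.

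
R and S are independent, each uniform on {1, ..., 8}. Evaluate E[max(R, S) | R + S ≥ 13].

77/10

Outcomes with R + S ≥ 13: (5,8), (6,7), (6,8), (7,6), (7,7), (7,8), (8,5), (8,6), (8,7), (8,8), each with probability 1/64.
E[max(R, S) | R + S ≥ 13] = (8 + 7 + 8 + 7 + 7 + 8 + 8 + 8 + 8 + 8) / 10 = 77/10.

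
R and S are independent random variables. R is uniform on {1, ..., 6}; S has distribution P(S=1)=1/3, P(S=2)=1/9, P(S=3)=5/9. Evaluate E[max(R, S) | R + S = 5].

10/3

P(R + S = 5) = 1/6.
Summing max(R,S)·P(x,y) over outcomes with R + S = 5 gives 5/9.
E[max(R, S) | R + S = 5] = (5/9) / (1/6) = 10/3.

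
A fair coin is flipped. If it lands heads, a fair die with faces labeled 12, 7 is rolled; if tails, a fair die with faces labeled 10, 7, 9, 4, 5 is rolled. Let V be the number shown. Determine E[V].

E[V | heads] = (12+7)/2 = 19/2.
E[V | tails] = (10+7+9+4+5)/5 = 7.
By the law of total expectation,
E[V] = (1/2)·(19/2) + (1/2)·(7) = 33/4.

33/4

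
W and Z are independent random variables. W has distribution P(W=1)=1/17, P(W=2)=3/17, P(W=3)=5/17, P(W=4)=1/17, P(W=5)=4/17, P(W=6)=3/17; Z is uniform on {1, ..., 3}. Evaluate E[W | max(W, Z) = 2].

13/7

P(max(W, Z) = 2) = 7/51.
Summing W·P(x,y) over outcomes with max(W, Z) = 2 gives 13/51.
E[W | max(W, Z) = 2] = (13/51) / (7/51) = 13/7.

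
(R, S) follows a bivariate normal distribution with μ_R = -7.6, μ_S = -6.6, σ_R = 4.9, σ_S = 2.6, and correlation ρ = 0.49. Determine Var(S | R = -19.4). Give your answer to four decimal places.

5.1369

Var(S | R=x) = (1 − ρ²)·σ_S².
Var(S | R=-19.4) = (2.6)²·(1 − (0.49)²) = 6.76·0.7599 = 5.1369.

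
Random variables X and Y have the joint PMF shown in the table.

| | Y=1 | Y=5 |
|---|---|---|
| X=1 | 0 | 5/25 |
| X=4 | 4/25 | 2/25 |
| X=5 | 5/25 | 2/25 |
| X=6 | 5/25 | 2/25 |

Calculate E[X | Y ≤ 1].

P(Y ≤ 1) = 14/25.
Σ X·P over the event = 4·(4/25) + 5·(5/25) + 6·(5/25) = 71/25.
E[X | Y ≤ 1] = (71/25) / (14/25) = 71/14.

71/14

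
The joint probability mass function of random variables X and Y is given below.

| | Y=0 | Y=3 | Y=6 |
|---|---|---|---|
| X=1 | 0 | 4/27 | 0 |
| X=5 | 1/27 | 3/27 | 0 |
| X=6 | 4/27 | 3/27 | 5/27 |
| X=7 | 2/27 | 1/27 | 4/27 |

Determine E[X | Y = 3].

P(Y = 3) = 11/27.
Σ X·P over the event = 1·(4/27) + 5·(3/27) + 6·(3/27) + 7·(1/27) = 44/27.
E[X | Y = 3] = (44/27) / (11/27) = 4.

4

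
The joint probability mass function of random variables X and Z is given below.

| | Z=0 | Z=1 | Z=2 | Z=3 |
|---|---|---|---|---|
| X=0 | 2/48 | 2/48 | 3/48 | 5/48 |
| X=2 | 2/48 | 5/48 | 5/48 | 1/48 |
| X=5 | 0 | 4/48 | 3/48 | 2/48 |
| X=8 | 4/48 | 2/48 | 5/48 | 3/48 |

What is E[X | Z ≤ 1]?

82/21

P(Z ≤ 1) = 7/16.
Σ X·P over the event = 0·(2/48) + 0·(2/48) + 2·(2/48) + 2·(5/48) + 5·(4/48) + 8·(4/48) + 8·(2/48) = 41/24.
E[X | Z ≤ 1] = (41/24) / (7/16) = 82/21.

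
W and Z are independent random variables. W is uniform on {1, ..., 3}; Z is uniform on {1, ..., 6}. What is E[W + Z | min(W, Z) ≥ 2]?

Outcomes with min(W, Z) ≥ 2: (2,2), (2,3), (2,4), (2,5), (2,6), (3,2), (3,3), (3,4), (3,5), (3,6), each with probability 1/18.
E[W + Z | min(W, Z) ≥ 2] = (4 + 5 + 6 + 7 + 8 + 5 + 6 + 7 + 8 + 9) / 10 = 13/2.

13/2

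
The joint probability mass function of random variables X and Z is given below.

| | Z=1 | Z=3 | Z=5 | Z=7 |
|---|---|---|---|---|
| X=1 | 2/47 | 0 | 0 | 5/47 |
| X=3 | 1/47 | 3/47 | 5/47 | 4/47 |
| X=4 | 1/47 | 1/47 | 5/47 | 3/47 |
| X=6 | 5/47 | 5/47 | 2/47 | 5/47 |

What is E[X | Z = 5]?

P(Z = 5) = 12/47.
Σ X·P over the event = 3·(5/47) + 4·(5/47) + 6·(2/47) = 1.
E[X | Z = 5] = (1) / (12/47) = 47/12.

47/12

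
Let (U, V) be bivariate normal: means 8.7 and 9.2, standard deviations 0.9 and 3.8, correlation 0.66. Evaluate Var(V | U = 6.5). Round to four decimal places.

8.1499

The conditional variance in a bivariate normal is σ_V²(1 − ρ²), independent of x.
Var(V | U=6.5) = (3.8)²·(1 − (0.66)²) = 14.44·0.5644 = 8.1499.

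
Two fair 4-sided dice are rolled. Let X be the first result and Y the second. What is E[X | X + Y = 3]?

3/2

Outcomes with X + Y = 3: (1,2), (2,1), each with probability 1/16.
E[X | X + Y = 3] = (1 + 2) / 2 = 3/2.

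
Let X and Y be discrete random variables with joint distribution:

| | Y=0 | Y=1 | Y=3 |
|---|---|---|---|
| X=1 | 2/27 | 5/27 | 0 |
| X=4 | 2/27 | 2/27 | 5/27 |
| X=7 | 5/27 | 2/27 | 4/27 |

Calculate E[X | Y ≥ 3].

16/3

P(Y ≥ 3) = 1/3.
Summing X·P(X=x,Y=y) over the conditioning event gives 16/9.
E[X | Y ≥ 3] = (16/9) / (1/3) = 16/3.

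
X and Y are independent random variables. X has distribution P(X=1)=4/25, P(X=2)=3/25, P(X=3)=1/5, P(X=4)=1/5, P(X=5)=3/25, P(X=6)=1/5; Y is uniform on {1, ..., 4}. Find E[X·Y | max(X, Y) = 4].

P(max(X, Y) = 4) = 8/25.
Summing XY·P(x,y) over outcomes with max(X, Y) = 4 gives 3.
E[X·Y | max(X, Y) = 4] = (3) / (8/25) = 75/8.

75/8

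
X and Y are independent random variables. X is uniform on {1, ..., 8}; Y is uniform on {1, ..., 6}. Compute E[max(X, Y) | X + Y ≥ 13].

23/3

Outcomes with X + Y ≥ 13: (7,6), (8,5), (8,6), each with probability 1/48.
E[max(X, Y) | X + Y ≥ 13] = (7 + 8 + 8) / 3 = 23/3.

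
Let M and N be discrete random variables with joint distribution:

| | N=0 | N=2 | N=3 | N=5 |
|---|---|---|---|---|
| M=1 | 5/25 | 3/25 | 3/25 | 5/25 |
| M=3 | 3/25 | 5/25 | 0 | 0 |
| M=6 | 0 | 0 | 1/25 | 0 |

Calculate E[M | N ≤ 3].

41/20

P(N ≤ 3) = 4/5.
Σ M·P over the event = 1·(5/25) + 1·(3/25) + 1·(3/25) + 3·(3/25) + 3·(5/25) + 6·(1/25) = 41/25.
E[M | N ≤ 3] = (41/25) / (4/5) = 41/20.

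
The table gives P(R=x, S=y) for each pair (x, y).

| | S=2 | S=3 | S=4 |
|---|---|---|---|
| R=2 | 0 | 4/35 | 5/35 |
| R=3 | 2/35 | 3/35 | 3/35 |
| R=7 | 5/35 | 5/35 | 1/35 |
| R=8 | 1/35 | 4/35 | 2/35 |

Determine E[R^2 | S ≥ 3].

256/9

P(S ≥ 3) = 27/35.
Summing R^2·P(R=x,S=y) over the conditioning event gives 768/35.
E[R^2 | S ≥ 3] = (768/35) / (27/35) = 256/9.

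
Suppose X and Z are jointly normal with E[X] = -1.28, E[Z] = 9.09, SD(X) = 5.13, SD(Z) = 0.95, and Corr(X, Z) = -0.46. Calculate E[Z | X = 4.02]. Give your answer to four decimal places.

8.6385

E[Z | X=x] = μ_Z + ρ(σ_Z/σ_X)(x − μ_X) for jointly normal variables.
E[Z | X=4.02] = 9.09 + (-0.46)·(0.95/5.13)·(4.02 − (-1.28)) = 9.09 + (-0.085185)·(5.3) = 8.6385.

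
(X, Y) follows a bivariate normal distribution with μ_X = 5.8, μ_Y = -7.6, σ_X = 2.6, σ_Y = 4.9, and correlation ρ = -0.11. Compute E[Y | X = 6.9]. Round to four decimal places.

For a bivariate normal, E[Y | X=x] = μ_Y + ρ·(σ_Y/σ_X)·(x − μ_X).
E[Y | X=6.9] = -7.6 + (-0.11)·(4.9/2.6)·(6.9 − (5.8)) = -7.6 + (-0.20731)·(1.1) = -7.8280.

-7.8280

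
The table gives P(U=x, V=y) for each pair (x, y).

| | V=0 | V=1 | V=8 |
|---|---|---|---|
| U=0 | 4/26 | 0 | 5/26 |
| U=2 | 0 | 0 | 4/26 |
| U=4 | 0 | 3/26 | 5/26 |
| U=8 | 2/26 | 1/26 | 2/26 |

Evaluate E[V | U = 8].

17/5

P(U = 8) = 5/26.
Σ V·P over the event = 0·(2/26) + 1·(1/26) + 8·(2/26) = 17/26.
E[V | U = 8] = (17/26) / (5/26) = 17/5.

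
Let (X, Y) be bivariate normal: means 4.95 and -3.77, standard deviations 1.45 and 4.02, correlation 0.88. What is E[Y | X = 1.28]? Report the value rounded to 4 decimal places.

The regression of Y on X has slope ρ·σ_Y/σ_X and passes through (μ_X, μ_Y).
E[Y | X=1.28] = -3.77 + (0.88)·(4.02/1.45)·(1.28 − (4.95)) = -3.77 + (2.43972)·(-3.67) = -12.7238.

-12.7238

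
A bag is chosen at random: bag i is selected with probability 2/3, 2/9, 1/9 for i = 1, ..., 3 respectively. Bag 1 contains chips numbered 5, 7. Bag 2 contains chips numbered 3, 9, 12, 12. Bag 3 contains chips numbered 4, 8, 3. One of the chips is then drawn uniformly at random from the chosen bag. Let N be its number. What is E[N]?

E[N | bag 1] = (5+7)/2 = 6.
E[N | bag 2] = (3+9+12+12)/4 = 9.
E[N | bag 3] = (4+8+3)/3 = 5.
E[N] = (2/3)·(6) + (2/9)·(9) + (1/9)·(5) = 59/9.

59/9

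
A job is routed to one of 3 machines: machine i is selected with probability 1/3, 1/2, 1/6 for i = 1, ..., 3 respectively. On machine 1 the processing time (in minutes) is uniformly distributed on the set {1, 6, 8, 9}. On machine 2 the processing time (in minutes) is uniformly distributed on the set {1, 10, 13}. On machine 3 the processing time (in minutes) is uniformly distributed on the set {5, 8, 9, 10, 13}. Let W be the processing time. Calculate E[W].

E[W | machine 1] = (1+6+8+9)/4 = 6.
E[W | machine 2] = (1+10+13)/3 = 8.
E[W | machine 3] = (5+8+9+10+13)/5 = 9.
E[W] = (1/3)·(6) + (1/2)·(8) + (1/6)·(9) = 15/2.

15/2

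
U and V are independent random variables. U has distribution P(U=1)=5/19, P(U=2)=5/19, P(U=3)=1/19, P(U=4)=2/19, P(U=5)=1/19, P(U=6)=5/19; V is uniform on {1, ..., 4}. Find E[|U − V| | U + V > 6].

P(U + V > 6) = 7/19.
Summing |U−V|·P(x,y) over outcomes with U + V > 6 gives 79/76.
E[|U − V| | U + V > 6] = (79/76) / (7/19) = 79/28.

79/28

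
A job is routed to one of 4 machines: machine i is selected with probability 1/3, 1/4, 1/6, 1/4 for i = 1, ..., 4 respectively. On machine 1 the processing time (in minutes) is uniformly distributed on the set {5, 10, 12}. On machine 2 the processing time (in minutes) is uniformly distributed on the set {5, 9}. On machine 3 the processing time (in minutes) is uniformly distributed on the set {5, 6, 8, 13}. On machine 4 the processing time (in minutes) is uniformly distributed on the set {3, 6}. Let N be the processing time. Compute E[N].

173/24

E[N | machine 1] = (5+10+12)/3 = 9.
E[N | machine 2] = (5+9)/2 = 7.
E[N | machine 3] = (5+6+8+13)/4 = 8.
E[N | machine 4] = (3+6)/2 = 9/2.
By the law of total expectation,
E[N] = (1/3)·(9) + (1/4)·(7) + (1/6)·(8) + (1/4)·(9/2) = 173/24.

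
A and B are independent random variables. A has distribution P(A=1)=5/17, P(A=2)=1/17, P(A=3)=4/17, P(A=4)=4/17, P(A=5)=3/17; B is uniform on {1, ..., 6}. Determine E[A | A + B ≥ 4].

P(A + B ≥ 4) = 91/102.
Summing A·P(x,y) over outcomes with A + B ≥ 4 gives 48/17.
E[A | A + B ≥ 4] = (48/17) / (91/102) = 288/91.

288/91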